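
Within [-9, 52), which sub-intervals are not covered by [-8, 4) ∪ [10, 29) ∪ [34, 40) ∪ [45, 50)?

Covered (merged): [-8, 4), [10, 29), [34, 40), [45, 50).
Uncovered inside [-9, 52): [-9, -8), [4, 10), [29, 34), [40, 45), [50, 52).

[-9, -8) ∪ [4, 10) ∪ [29, 34) ∪ [40, 45) ∪ [50, 52)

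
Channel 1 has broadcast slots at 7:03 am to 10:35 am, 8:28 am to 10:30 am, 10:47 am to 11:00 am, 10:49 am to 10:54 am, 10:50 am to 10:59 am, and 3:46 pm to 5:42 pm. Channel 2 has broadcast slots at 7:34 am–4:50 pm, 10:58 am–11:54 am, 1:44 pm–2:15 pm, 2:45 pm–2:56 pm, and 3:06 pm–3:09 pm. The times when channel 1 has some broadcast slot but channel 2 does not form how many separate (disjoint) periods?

2

A, merged: 7:03 am-10:35 am, 10:47 am-11:00 am, 3:46 pm-5:42 pm.
B, merged: 7:34 am-4:50 pm.
A \ B = 7:03 am-7:34 am, 4:50 pm-5:42 pm.
That is 2 disjoint pieces.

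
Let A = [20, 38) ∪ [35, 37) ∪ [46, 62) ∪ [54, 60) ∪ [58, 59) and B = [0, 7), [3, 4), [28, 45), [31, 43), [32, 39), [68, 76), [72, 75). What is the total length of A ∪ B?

First set merges to [20, 38), [46, 62).
Second set merges to [0, 7), [28, 45), [68, 76).
A ∪ B = [0, 7), [20, 45), [46, 62), [68, 76).
Total: 7 + 25 + 16 + 8 = 56.

56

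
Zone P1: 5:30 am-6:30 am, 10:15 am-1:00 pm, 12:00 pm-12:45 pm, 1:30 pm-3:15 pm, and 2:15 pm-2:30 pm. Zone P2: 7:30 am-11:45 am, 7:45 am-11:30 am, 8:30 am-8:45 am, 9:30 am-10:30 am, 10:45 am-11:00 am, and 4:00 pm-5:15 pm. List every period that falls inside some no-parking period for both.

A, merged: 5:30 am-6:30 am, 10:15 am-1:00 pm, 1:30 pm-3:15 pm.
B, merged: 7:30 am-11:45 am, 4:00 pm-5:15 pm.
5:30 am-6:30 am: no overlap with the second set.
10:15 am-1:00 pm meets the second set on 10:15 am-11:45 am.
1:30 pm-3:15 pm: no overlap with the second set.

10:15 am-11:45 am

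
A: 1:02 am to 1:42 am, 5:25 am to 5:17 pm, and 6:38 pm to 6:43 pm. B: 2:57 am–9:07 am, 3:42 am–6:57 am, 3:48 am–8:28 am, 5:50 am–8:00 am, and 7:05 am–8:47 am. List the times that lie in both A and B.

5:25 am–9:07 am

Second set merges to 2:57 am–9:07 am.
1:02 am–1:42 am meets no B interval.
5:25 am–5:17 pm ∩ B → 5:25 am–9:07 am.
6:38 pm–6:43 pm meets no B interval.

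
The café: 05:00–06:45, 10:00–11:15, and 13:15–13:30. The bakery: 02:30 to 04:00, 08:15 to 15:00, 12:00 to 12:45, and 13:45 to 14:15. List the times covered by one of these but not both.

02:30-04:00, 05:00-06:45, 08:15-10:00, 11:15-13:15, 13:30-15:00

Second set merges to 02:30-04:00, 08:15-15:00.
A but not B: 05:00-06:45.
B but not A: 02:30-04:00, 08:15-10:00, 11:15-13:15, 13:30-15:00.
Combining gives A △ B.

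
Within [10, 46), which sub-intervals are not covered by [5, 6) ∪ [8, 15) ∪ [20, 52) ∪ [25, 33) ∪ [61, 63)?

The merged coverage is [5, 6), [8, 15), [20, 52), [61, 63).
Complement within [10, 46): [15, 20).

[15, 20)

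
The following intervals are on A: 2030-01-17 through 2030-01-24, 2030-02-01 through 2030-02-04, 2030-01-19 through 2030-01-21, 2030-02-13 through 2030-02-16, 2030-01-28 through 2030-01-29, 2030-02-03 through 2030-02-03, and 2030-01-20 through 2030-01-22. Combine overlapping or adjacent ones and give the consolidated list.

2030-01-17 through 2030-01-24, 2030-01-28 through 2030-01-29, 2030-02-01 through 2030-02-04, 2030-02-13 through 2030-02-16

Sort by start: 2030-01-17 through 2030-01-24, 2030-01-19 through 2030-01-21, 2030-01-20 through 2030-01-22, 2030-01-28 through 2030-01-29, 2030-02-01 through 2030-02-04, 2030-02-03 through 2030-02-03, 2030-02-13 through 2030-02-16.
2030-01-19 through 2030-01-21 overlaps/touches 2030-01-17 through 2030-01-24 → extend to 2030-01-17 through 2030-01-24.
2030-01-20 through 2030-01-22 overlaps/touches 2030-01-17 through 2030-01-24 → extend to 2030-01-17 through 2030-01-24.
2030-01-28 through 2030-01-29 is disjoint → start new block.
2030-02-01 through 2030-02-04 is disjoint → start new block.
2030-02-03 through 2030-02-03 overlaps/touches 2030-02-01 through 2030-02-04 → extend to 2030-02-01 through 2030-02-04.
2030-02-13 through 2030-02-16 is disjoint → start new block.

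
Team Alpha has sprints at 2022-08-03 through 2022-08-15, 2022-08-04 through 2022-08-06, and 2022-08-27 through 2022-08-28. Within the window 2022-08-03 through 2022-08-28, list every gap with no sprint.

2022-08-16 through 2022-08-26

The merged coverage is 2022-08-03 through 2022-08-15, 2022-08-27 through 2022-08-28.
Uncovered inside 2022-08-03 through 2022-08-28: 2022-08-16 through 2022-08-26.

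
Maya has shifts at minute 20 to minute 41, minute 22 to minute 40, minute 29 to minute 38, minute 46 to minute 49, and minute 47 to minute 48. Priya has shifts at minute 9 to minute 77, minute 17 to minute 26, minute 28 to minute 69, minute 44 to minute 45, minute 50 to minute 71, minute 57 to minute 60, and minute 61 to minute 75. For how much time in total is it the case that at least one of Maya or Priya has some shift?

68 minutes

Merge the first list: minute 20 to minute 41, minute 46 to minute 49.
Merge the second list: minute 9 to minute 77.
A ∪ B = minute 9 to minute 77.
Total: 68 minutes.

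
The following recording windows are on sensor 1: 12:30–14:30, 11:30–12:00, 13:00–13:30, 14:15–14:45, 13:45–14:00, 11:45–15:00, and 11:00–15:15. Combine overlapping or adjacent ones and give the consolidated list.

Sort by start: 11:00-15:15, 11:30-12:00, 11:45-15:00, 12:30-14:30, 13:00-13:30, 13:45-14:00, 14:15-14:45.
11:30-12:00 overlaps/touches 11:00-15:15 → extend to 11:00-15:15.
11:45-15:00 overlaps/touches 11:00-15:15 → extend to 11:00-15:15.
12:30-14:30 overlaps/touches 11:00-15:15 → extend to 11:00-15:15.
13:00-13:30 overlaps/touches 11:00-15:15 → extend to 11:00-15:15.
13:45-14:00 overlaps/touches 11:00-15:15 → extend to 11:00-15:15.
14:15-14:45 overlaps/touches 11:00-15:15 → extend to 11:00-15:15.

11:00-15:15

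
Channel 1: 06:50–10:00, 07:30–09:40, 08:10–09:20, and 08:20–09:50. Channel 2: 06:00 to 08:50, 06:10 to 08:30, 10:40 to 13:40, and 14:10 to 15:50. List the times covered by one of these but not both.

06:00–06:50, 08:50–10:00, 10:40–13:40, 14:10–15:50

Merge the first list: 06:50–10:00.
Merge the second list: 06:00–08:50, 10:40–13:40, 14:10–15:50.
Only in the first: 08:50–10:00.
Only in the second: 06:00–06:50, 10:40–13:40, 14:10–15:50.
Together these are the periods covered by exactly one.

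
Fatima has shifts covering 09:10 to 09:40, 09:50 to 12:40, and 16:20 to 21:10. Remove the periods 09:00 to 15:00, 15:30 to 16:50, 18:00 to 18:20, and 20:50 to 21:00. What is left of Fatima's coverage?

16:50-18:00, 18:20-20:50, 21:00-21:10

09:10-09:40: entirely removed.
09:50-12:40: entirely removed.
16:20-21:10 \ B = 16:50-18:00, 18:20-20:50, 21:00-21:10.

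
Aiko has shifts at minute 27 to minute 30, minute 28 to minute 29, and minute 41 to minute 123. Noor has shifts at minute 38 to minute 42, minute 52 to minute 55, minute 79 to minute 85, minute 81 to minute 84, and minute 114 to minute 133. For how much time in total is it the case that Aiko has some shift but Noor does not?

Merge the first list: minute 27 to minute 30, minute 41 to minute 123.
Merge the second list: minute 38 to minute 42, minute 52 to minute 55, minute 79 to minute 85, minute 114 to minute 133.
A \ B = minute 27 to minute 30, minute 42 to minute 52, minute 55 to minute 79, minute 85 to minute 114.
Total: 3 minutes + 10 minutes + 24 minutes + 29 minutes = 66 minutes.

66 minutes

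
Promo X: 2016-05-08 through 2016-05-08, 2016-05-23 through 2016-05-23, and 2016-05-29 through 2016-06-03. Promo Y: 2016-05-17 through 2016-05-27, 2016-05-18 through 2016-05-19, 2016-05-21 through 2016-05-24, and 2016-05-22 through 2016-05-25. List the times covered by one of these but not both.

Merge the second list: 2016-05-17 through 2016-05-27.
A \ B = 2016-05-08 through 2016-05-08, 2016-05-29 through 2016-06-03.
B \ A = 2016-05-17 through 2016-05-22, 2016-05-24 through 2016-05-27.
Union of the two gives the symmetric difference.

2016-05-08 through 2016-05-08, 2016-05-17 through 2016-05-22, 2016-05-24 through 2016-05-27, 2016-05-29 through 2016-06-03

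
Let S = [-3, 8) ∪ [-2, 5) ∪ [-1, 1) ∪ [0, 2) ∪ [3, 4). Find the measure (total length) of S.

Merged: [-3, 8).
Length: 11.

11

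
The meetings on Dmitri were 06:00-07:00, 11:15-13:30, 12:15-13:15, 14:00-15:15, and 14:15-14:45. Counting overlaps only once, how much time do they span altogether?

4 h 30 min

Merged: 06:00–07:00, 11:15–13:30, 14:00–15:15.
Lengths: 1 h + 2 h 15 min + 1 h 15 min = 4 h 30 min.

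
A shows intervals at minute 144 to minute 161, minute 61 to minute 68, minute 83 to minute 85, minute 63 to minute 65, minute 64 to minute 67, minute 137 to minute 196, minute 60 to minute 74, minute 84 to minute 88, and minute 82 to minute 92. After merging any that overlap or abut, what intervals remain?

Sort by start: minute 60 to minute 74, minute 61 to minute 68, minute 63 to minute 65, minute 64 to minute 67, minute 82 to minute 92, minute 83 to minute 85, minute 84 to minute 88, minute 137 to minute 196, minute 144 to minute 161.
minute 61 to minute 68 overlaps/touches minute 60 to minute 74 → extend to minute 60 to minute 74.
minute 63 to minute 65 overlaps/touches minute 60 to minute 74 → extend to minute 60 to minute 74.
minute 64 to minute 67 overlaps/touches minute 60 to minute 74 → extend to minute 60 to minute 74.
minute 82 to minute 92 is disjoint → start new block.
minute 83 to minute 85 overlaps/touches minute 82 to minute 92 → extend to minute 82 to minute 92.
minute 84 to minute 88 overlaps/touches minute 82 to minute 92 → extend to minute 82 to minute 92.
minute 137 to minute 196 is disjoint → start new block.
minute 144 to minute 161 overlaps/touches minute 137 to minute 196 → extend to minute 137 to minute 196.

minute 60 to minute 74, minute 82 to minute 92, minute 137 to minute 196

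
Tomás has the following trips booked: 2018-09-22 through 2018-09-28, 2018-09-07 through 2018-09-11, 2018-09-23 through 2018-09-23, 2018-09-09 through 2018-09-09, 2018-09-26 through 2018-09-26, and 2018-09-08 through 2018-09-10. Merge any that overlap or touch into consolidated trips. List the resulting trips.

2018-09-07 through 2018-09-11, 2018-09-22 through 2018-09-28

Sort by start: 2018-09-07 through 2018-09-11, 2018-09-08 through 2018-09-10, 2018-09-09 through 2018-09-09, 2018-09-22 through 2018-09-28, 2018-09-23 through 2018-09-23, 2018-09-26 through 2018-09-26.
2018-09-08 through 2018-09-10 overlaps/touches 2018-09-07 through 2018-09-11 → extend to 2018-09-07 through 2018-09-11.
2018-09-09 through 2018-09-09 overlaps/touches 2018-09-07 through 2018-09-11 → extend to 2018-09-07 through 2018-09-11.
2018-09-22 through 2018-09-28 is disjoint → start new block.
2018-09-23 through 2018-09-23 overlaps/touches 2018-09-22 through 2018-09-28 → extend to 2018-09-22 through 2018-09-28.
2018-09-26 through 2018-09-26 overlaps/touches 2018-09-22 through 2018-09-28 → extend to 2018-09-22 through 2018-09-28.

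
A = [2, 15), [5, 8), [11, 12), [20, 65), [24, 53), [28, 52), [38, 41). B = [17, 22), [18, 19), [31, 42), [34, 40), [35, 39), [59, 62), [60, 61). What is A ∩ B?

A, merged: [2, 15), [20, 65).
B, merged: [17, 22), [31, 42), [59, 62).
[2, 15) meets no B interval.
[20, 65) ∩ B → [20, 22), [31, 42), [59, 62).

[20, 22) ∪ [31, 42) ∪ [59, 62)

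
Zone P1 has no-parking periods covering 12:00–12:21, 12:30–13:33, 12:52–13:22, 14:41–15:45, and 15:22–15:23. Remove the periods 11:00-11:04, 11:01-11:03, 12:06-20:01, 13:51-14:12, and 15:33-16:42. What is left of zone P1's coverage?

A, merged: 12:00–12:21, 12:30–13:33, 14:41–15:45.
B, merged: 11:00–11:04, 12:06–20:01.
12:00–12:21 \ B = 12:00–12:06.
12:30–13:33: entirely removed.
14:41–15:45: entirely removed.

12:00–12:06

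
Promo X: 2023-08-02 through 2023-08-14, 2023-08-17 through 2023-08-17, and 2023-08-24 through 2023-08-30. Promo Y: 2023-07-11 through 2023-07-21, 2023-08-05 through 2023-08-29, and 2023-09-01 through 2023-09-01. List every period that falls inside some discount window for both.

2023-08-05 through 2023-08-14, 2023-08-17 through 2023-08-17, 2023-08-24 through 2023-08-29

2023-08-02 through 2023-08-14 overlaps B on 2023-08-05 through 2023-08-14.
2023-08-17 through 2023-08-17 overlaps B on 2023-08-17 through 2023-08-17.
2023-08-24 through 2023-08-30 overlaps B on 2023-08-24 through 2023-08-29.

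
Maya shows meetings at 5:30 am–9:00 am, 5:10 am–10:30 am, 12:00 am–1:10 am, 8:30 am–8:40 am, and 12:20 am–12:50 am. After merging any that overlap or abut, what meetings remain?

12:00 am-1:10 am, 5:10 am-10:30 am

Sort by start: 12:00 am-1:10 am, 12:20 am-12:50 am, 5:10 am-10:30 am, 5:30 am-9:00 am, 8:30 am-8:40 am.
12:20 am-12:50 am overlaps/touches 12:00 am-1:10 am → extend to 12:00 am-1:10 am.
5:10 am-10:30 am is disjoint → start new block.
5:30 am-9:00 am overlaps/touches 5:10 am-10:30 am → extend to 5:10 am-10:30 am.
8:30 am-8:40 am overlaps/touches 5:10 am-10:30 am → extend to 5:10 am-10:30 am.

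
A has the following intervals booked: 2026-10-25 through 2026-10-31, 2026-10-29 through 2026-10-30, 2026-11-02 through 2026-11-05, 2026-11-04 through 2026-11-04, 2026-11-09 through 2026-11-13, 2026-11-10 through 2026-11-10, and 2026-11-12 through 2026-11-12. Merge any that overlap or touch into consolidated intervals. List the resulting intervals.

2026-10-25 through 2026-10-31, 2026-11-02 through 2026-11-05, 2026-11-09 through 2026-11-13

2026-10-29 through 2026-10-30 overlaps/touches 2026-10-25 through 2026-10-31 → extend to 2026-10-25 through 2026-10-31.
2026-11-02 through 2026-11-05 is disjoint → start new block.
2026-11-04 through 2026-11-04 overlaps/touches 2026-11-02 through 2026-11-05 → extend to 2026-11-02 through 2026-11-05.
2026-11-09 through 2026-11-13 is disjoint → start new block.
2026-11-10 through 2026-11-10 overlaps/touches 2026-11-09 through 2026-11-13 → extend to 2026-11-09 through 2026-11-13.
2026-11-12 through 2026-11-12 overlaps/touches 2026-11-09 through 2026-11-13 → extend to 2026-11-09 through 2026-11-13.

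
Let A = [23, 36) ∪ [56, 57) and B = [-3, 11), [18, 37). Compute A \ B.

[56, 57)

[23, 36): entirely removed.
[56, 57): nothing removed.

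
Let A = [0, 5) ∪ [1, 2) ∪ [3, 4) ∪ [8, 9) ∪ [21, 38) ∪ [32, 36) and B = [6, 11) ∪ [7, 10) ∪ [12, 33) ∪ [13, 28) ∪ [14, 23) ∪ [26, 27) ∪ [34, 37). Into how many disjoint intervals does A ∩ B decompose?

Merge the first list: [0, 5), [8, 9), [21, 38).
Merge the second list: [6, 11), [12, 33), [34, 37).
A ∩ B = [8, 9), [21, 33), [34, 37).
That is 3 disjoint pieces.

3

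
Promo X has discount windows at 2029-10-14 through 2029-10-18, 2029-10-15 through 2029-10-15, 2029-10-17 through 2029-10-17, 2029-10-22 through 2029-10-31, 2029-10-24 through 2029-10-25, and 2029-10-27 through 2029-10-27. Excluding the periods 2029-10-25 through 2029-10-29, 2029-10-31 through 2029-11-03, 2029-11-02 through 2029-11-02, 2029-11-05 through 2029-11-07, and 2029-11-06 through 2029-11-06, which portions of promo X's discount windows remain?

2029-10-14 through 2029-10-18, 2029-10-22 through 2029-10-24, 2029-10-30 through 2029-10-30

A, merged: 2029-10-14 through 2029-10-18, 2029-10-22 through 2029-10-31.
B, merged: 2029-10-25 through 2029-10-29, 2029-10-31 through 2029-11-03, 2029-11-05 through 2029-11-07.
2029-10-14 through 2029-10-18 is untouched.
2029-10-22 through 2029-10-31 with B removed leaves 2029-10-22 through 2029-10-24, 2029-10-30 through 2029-10-30.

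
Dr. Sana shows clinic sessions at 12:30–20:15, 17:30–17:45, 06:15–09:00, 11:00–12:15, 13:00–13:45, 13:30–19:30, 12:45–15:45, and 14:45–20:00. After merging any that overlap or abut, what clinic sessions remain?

06:15–09:00, 11:00–12:15, 12:30–20:15

Sort by start: 06:15–09:00, 11:00–12:15, 12:30–20:15, 12:45–15:45, 13:00–13:45, 13:30–19:30, 14:45–20:00, 17:30–17:45.
11:00–12:15 is disjoint → start new block.
12:30–20:15 is disjoint → start new block.
12:45–15:45 overlaps/touches 12:30–20:15 → extend to 12:30–20:15.
13:00–13:45 overlaps/touches 12:30–20:15 → extend to 12:30–20:15.
13:30–19:30 overlaps/touches 12:30–20:15 → extend to 12:30–20:15.
14:45–20:00 overlaps/touches 12:30–20:15 → extend to 12:30–20:15.
17:30–17:45 overlaps/touches 12:30–20:15 → extend to 12:30–20:15.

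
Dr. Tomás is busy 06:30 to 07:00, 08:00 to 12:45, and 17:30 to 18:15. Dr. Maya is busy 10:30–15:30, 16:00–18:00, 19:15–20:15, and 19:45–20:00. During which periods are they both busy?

10:30–12:45, 17:30–18:00

B, merged: 10:30–15:30, 16:00–18:00, 19:15–20:15.
06:30–07:00 falls entirely outside B.
08:00–12:45 overlaps B on 10:30–12:45.
17:30–18:15 overlaps B on 17:30–18:00.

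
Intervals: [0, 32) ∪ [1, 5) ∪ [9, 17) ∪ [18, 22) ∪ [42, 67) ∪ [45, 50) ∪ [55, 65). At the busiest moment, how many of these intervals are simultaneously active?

Sweep endpoints in order; track running count of active intervals.
Peak of 2 reached at 1.

2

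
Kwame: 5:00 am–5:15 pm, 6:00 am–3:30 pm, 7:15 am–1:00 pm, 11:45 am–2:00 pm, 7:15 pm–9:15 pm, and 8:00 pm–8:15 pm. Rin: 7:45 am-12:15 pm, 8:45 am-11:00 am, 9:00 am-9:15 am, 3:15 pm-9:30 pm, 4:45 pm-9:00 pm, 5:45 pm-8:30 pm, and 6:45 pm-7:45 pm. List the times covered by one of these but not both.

First set merges to 5:00 am-5:15 pm, 7:15 pm-9:15 pm.
Second set merges to 7:45 am-12:15 pm, 3:15 pm-9:30 pm.
Only in the first: 5:00 am-7:45 am, 12:15 pm-3:15 pm.
Only in the second: 5:15 pm-7:15 pm, 9:15 pm-9:30 pm.
Together these are the periods covered by exactly one.

5:00 am-7:45 am, 12:15 pm-3:15 pm, 5:15 pm-7:15 pm, 9:15 pm-9:30 pm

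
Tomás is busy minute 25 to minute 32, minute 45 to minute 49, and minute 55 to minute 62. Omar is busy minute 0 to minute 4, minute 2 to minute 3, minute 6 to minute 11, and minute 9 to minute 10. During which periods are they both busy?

none

Merge the second list: minute 0 to minute 4, minute 6 to minute 11.
minute 25 to minute 32 falls entirely outside B.
minute 45 to minute 49 falls entirely outside B.
minute 55 to minute 62 falls entirely outside B.
No overlap.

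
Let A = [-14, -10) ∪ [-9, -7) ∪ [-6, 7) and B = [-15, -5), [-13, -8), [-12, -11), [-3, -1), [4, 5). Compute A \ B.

[-5, -3) ∪ [-1, 4) ∪ [5, 7)

Second set merges to [-15, -5), [-3, -1), [4, 5).
[-14, -10): fully covered by B → removed.
[-9, -7): fully covered by B → removed.
[-6, 7) minus B → [-5, -3), [-1, 4), [5, 7).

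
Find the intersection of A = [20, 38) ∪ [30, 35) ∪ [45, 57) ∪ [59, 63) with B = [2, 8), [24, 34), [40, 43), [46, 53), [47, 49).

[24, 34) ∪ [46, 53)

A, merged: [20, 38), [45, 57), [59, 63).
B, merged: [2, 8), [24, 34), [40, 43), [46, 53).
[20, 38) meets the second set on [24, 34).
[45, 57) meets the second set on [46, 53).
[59, 63): no overlap with the second set.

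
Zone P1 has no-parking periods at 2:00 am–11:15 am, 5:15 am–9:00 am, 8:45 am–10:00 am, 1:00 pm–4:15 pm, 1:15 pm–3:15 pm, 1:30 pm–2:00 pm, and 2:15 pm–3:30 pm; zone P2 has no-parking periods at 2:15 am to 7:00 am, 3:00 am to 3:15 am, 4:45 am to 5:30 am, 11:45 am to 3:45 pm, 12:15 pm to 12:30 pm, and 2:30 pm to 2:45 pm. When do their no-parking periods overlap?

Merge the first list: 2:00 am-11:15 am, 1:00 pm-4:15 pm.
Merge the second list: 2:15 am-7:00 am, 11:45 am-3:45 pm.
2:00 am-11:15 am ∩ B → 2:15 am-7:00 am.
1:00 pm-4:15 pm ∩ B → 1:00 pm-3:45 pm.

2:15 am-7:00 am, 1:00 pm-3:45 pm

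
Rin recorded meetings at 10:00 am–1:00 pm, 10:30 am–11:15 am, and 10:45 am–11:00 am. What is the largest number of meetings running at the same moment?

3

Sweep endpoints in order; track running count of active intervals.
Peak of 3 reached at 10:45 am.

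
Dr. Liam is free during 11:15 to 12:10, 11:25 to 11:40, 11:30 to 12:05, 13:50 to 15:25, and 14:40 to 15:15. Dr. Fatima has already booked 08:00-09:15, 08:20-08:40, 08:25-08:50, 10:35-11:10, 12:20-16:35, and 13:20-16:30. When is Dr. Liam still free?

11:15–12:10

A, merged: 11:15–12:10, 13:50–15:25.
B, merged: 08:00–09:15, 10:35–11:10, 12:20–16:35.
11:15–12:10: nothing removed.
13:50–15:25: entirely removed.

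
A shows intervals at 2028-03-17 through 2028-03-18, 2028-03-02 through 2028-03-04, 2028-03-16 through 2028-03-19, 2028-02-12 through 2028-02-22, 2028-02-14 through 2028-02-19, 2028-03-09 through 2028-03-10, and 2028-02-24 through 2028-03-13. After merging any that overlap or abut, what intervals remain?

2028-02-12 through 2028-02-22, 2028-02-24 through 2028-03-13, 2028-03-16 through 2028-03-19

Sort by start: 2028-02-12 through 2028-02-22, 2028-02-14 through 2028-02-19, 2028-02-24 through 2028-03-13, 2028-03-02 through 2028-03-04, 2028-03-09 through 2028-03-10, 2028-03-16 through 2028-03-19, 2028-03-17 through 2028-03-18.
2028-02-14 through 2028-02-19 overlaps/touches 2028-02-12 through 2028-02-22 → extend to 2028-02-12 through 2028-02-22.
2028-02-24 through 2028-03-13 is disjoint → start new block.
2028-03-02 through 2028-03-04 overlaps/touches 2028-02-24 through 2028-03-13 → extend to 2028-02-24 through 2028-03-13.
2028-03-09 through 2028-03-10 overlaps/touches 2028-02-24 through 2028-03-13 → extend to 2028-02-24 through 2028-03-13.
2028-03-16 through 2028-03-19 is disjoint → start new block.
2028-03-17 through 2028-03-18 overlaps/touches 2028-03-16 through 2028-03-19 → extend to 2028-03-16 through 2028-03-19.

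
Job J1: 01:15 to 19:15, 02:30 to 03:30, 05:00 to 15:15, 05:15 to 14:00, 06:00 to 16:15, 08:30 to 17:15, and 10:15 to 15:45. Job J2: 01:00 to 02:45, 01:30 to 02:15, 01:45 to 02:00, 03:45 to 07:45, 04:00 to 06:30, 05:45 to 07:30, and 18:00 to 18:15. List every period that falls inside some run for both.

01:15-02:45, 03:45-07:45, 18:00-18:15

Merge the first list: 01:15-19:15.
Merge the second list: 01:00-02:45, 03:45-07:45, 18:00-18:15.
01:15-19:15 meets the second set on 01:15-02:45, 03:45-07:45, 18:00-18:15.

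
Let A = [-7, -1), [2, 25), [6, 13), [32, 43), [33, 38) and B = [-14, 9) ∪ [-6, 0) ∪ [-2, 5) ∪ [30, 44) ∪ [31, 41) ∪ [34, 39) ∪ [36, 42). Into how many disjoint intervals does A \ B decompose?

Merge the first list: [-7, -1), [2, 25), [32, 43).
Merge the second list: [-14, 9), [30, 44).
A \ B = [9, 25).
That is 1 disjoint piece.

1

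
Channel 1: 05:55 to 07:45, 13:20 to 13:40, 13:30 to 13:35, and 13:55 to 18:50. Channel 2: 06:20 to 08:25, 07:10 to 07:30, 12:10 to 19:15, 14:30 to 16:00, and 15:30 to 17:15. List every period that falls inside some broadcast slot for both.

06:20–07:45, 13:20–13:40, 13:55–18:50

First set merges to 05:55–07:45, 13:20–13:40, 13:55–18:50.
Second set merges to 06:20–08:25, 12:10–19:15.
05:55–07:45 ∩ B → 06:20–07:45.
13:20–13:40 ∩ B → 13:20–13:40.
13:55–18:50 ∩ B → 13:55–18:50.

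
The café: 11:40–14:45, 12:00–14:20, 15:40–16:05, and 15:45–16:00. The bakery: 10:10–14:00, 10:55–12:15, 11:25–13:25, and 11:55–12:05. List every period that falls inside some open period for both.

A, merged: 11:40–14:45, 15:40–16:05.
B, merged: 10:10–14:00.
11:40–14:45 ∩ B → 11:40–14:00.
15:40–16:05 meets no B interval.

11:40–14:00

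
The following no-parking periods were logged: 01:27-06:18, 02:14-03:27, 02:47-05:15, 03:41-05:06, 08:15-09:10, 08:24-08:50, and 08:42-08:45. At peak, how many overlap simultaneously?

3

Sweep endpoints in order; track running count of active intervals.
Peak of 3 reached at 02:47.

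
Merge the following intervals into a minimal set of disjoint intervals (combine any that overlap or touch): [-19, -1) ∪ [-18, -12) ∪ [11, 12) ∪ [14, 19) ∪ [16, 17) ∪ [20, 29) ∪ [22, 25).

[-19, -1) ∪ [11, 12) ∪ [14, 19) ∪ [20, 29)

[-18, -12) overlaps/touches [-19, -1) → extend to [-19, -1).
[11, 12) is disjoint → start new block.
[14, 19) is disjoint → start new block.
[16, 17) overlaps/touches [14, 19) → extend to [14, 19).
[20, 29) is disjoint → start new block.
[22, 25) overlaps/touches [20, 29) → extend to [20, 29).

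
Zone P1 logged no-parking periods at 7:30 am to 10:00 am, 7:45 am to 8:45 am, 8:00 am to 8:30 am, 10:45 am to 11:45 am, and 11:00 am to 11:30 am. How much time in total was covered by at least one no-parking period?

Merged: 7:30 am–10:00 am, 10:45 am–11:45 am.
Lengths: 2 h 30 min + 1 h = 3 h 30 min.

3 h 30 min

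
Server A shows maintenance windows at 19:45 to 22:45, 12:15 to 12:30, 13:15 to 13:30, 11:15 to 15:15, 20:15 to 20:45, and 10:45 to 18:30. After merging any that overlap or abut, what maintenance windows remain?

10:45-18:30, 19:45-22:45

Sort by start: 10:45-18:30, 11:15-15:15, 12:15-12:30, 13:15-13:30, 19:45-22:45, 20:15-20:45.
11:15-15:15 overlaps/touches 10:45-18:30 → extend to 10:45-18:30.
12:15-12:30 overlaps/touches 10:45-18:30 → extend to 10:45-18:30.
13:15-13:30 overlaps/touches 10:45-18:30 → extend to 10:45-18:30.
19:45-22:45 is disjoint → start new block.
20:15-20:45 overlaps/touches 19:45-22:45 → extend to 19:45-22:45.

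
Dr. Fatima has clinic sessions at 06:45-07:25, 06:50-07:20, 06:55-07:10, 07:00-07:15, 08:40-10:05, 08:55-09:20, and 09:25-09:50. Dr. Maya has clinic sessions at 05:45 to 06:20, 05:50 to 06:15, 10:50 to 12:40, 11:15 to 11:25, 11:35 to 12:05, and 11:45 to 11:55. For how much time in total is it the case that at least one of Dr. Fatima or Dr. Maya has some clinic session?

First set merges to 06:45–07:25, 08:40–10:05.
Second set merges to 05:45–06:20, 10:50–12:40.
A ∪ B = 05:45–06:20, 06:45–07:25, 08:40–10:05, 10:50–12:40.
Total: 35 min + 40 min + 1 h 25 min + 1 h 50 min = 4 h 30 min.

4 h 30 min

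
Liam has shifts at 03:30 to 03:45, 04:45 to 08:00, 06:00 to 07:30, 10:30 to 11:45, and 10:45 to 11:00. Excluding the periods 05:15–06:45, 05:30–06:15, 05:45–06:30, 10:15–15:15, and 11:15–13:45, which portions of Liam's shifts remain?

03:30-03:45, 04:45-05:15, 06:45-08:00

Merge the first list: 03:30-03:45, 04:45-08:00, 10:30-11:45.
Merge the second list: 05:15-06:45, 10:15-15:15.
03:30-03:45 is untouched.
04:45-08:00 with B removed leaves 04:45-05:15, 06:45-08:00.
10:30-11:45 lies entirely inside B → drops out.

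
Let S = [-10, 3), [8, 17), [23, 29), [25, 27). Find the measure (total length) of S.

28

Merged: [-10, 3), [8, 17), [23, 29).
Lengths: 13 + 9 + 6 = 28.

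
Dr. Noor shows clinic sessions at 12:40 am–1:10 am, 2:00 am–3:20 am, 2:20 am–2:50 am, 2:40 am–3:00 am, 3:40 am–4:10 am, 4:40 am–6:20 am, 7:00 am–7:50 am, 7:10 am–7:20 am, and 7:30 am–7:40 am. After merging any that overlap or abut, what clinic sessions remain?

12:40 am–1:10 am, 2:00 am–3:20 am, 3:40 am–4:10 am, 4:40 am–6:20 am, 7:00 am–7:50 am

2:00 am–3:20 am is disjoint → start new block.
2:20 am–2:50 am overlaps/touches 2:00 am–3:20 am → extend to 2:00 am–3:20 am.
2:40 am–3:00 am overlaps/touches 2:00 am–3:20 am → extend to 2:00 am–3:20 am.
3:40 am–4:10 am is disjoint → start new block.
4:40 am–6:20 am is disjoint → start new block.
7:00 am–7:50 am is disjoint → start new block.
7:10 am–7:20 am overlaps/touches 7:00 am–7:50 am → extend to 7:00 am–7:50 am.
7:30 am–7:40 am overlaps/touches 7:00 am–7:50 am → extend to 7:00 am–7:50 am.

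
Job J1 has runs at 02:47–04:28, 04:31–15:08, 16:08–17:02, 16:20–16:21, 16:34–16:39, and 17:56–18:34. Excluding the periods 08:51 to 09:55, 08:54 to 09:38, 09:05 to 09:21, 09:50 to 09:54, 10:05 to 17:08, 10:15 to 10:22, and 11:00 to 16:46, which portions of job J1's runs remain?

02:47–04:28, 04:31–08:51, 09:55–10:05, 17:56–18:34

Merge the first list: 02:47–04:28, 04:31–15:08, 16:08–17:02, 17:56–18:34.
Merge the second list: 08:51–09:55, 10:05–17:08.
02:47–04:28: nothing removed.
04:31–15:08 \ B = 04:31–08:51, 09:55–10:05.
16:08–17:02: entirely removed.
17:56–18:34: nothing removed.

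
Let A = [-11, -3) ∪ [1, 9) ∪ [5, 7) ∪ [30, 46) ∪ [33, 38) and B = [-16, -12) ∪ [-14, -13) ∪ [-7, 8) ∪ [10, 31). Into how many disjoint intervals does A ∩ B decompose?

Merge the first list: [-11, -3), [1, 9), [30, 46).
Merge the second list: [-16, -12), [-7, 8), [10, 31).
A ∩ B = [-7, -3), [1, 8), [30, 31).
That is 3 disjoint pieces.

3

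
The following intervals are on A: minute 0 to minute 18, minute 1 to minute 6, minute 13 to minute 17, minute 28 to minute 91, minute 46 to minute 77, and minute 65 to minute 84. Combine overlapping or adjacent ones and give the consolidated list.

minute 0 to minute 18, minute 28 to minute 91

minute 1 to minute 6 overlaps/touches minute 0 to minute 18 → extend to minute 0 to minute 18.
minute 13 to minute 17 overlaps/touches minute 0 to minute 18 → extend to minute 0 to minute 18.
minute 28 to minute 91 is disjoint → start new block.
minute 46 to minute 77 overlaps/touches minute 28 to minute 91 → extend to minute 28 to minute 91.
minute 65 to minute 84 overlaps/touches minute 28 to minute 91 → extend to minute 28 to minute 91.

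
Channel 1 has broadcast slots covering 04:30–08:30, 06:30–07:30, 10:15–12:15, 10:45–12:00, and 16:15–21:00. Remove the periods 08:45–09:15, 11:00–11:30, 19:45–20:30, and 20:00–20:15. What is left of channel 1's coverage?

A, merged: 04:30–08:30, 10:15–12:15, 16:15–21:00.
B, merged: 08:45–09:15, 11:00–11:30, 19:45–20:30.
04:30–08:30: nothing removed.
10:15–12:15 \ B = 10:15–11:00, 11:30–12:15.
16:15–21:00 \ B = 16:15–19:45, 20:30–21:00.

04:30–08:30, 10:15–11:00, 11:30–12:15, 16:15–19:45, 20:30–21:00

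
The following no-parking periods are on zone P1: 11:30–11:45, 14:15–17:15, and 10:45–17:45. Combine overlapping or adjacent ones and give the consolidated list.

10:45–17:45

Sort by start: 10:45–17:45, 11:30–11:45, 14:15–17:15.
11:30–11:45 overlaps/touches 10:45–17:45 → extend to 10:45–17:45.
14:15–17:15 overlaps/touches 10:45–17:45 → extend to 10:45–17:45.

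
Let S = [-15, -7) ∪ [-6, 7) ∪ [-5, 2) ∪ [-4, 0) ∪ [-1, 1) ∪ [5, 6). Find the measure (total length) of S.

21

Merged: [-15, -7), [-6, 7).
Lengths: 8 + 13 = 21.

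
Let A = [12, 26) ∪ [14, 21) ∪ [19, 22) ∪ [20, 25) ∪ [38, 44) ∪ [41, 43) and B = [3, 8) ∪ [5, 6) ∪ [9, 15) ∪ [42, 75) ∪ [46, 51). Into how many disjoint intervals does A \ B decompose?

First set merges to [12, 26), [38, 44).
Second set merges to [3, 8), [9, 15), [42, 75).
A \ B = [15, 26), [38, 42).
That is 2 disjoint pieces.

2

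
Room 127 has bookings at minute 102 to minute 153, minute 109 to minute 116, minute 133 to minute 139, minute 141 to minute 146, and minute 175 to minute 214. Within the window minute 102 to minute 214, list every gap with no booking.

After merging, the occupied span is minute 102 to minute 153, minute 175 to minute 214.
Uncovered inside minute 102 to minute 214: minute 153 to minute 175.

minute 153 to minute 175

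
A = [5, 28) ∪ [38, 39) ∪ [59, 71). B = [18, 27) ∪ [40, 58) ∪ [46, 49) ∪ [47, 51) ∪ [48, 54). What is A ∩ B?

Second set merges to [18, 27), [40, 58).
[5, 28) ∩ B → [18, 27).
[38, 39) meets no B interval.
[59, 71) meets no B interval.

[18, 27)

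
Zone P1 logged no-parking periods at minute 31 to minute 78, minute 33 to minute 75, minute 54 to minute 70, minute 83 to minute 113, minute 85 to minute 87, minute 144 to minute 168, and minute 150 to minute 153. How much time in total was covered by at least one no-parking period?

101 minutes

Merged: minute 31 to minute 78, minute 83 to minute 113, minute 144 to minute 168.
Lengths: 47 minutes + 30 minutes + 24 minutes = 101 minutes.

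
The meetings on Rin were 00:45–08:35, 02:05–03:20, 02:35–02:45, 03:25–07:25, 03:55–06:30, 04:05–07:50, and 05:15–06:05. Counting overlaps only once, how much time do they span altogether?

Merged: 00:45–08:35.
Length: 7 h 50 min.

7 h 50 min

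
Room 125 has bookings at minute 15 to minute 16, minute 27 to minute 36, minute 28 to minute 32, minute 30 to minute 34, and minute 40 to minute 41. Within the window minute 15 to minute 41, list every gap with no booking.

minute 16 to minute 27, minute 36 to minute 40

The merged coverage is minute 15 to minute 16, minute 27 to minute 36, minute 40 to minute 41.
Complement within minute 15 to minute 41: minute 16 to minute 27, minute 36 to minute 40.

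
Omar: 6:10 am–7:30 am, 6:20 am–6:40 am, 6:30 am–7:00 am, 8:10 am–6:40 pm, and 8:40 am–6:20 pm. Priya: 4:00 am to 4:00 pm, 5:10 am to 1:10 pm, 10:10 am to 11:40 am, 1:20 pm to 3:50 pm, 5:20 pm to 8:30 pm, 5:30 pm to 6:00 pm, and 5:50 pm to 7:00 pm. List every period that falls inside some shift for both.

6:10 am–7:30 am, 8:10 am–4:00 pm, 5:20 pm–6:40 pm

Merge the first list: 6:10 am–7:30 am, 8:10 am–6:40 pm.
Merge the second list: 4:00 am–4:00 pm, 5:20 pm–8:30 pm.
6:10 am–7:30 am meets the second set on 6:10 am–7:30 am.
8:10 am–6:40 pm meets the second set on 8:10 am–4:00 pm, 5:20 pm–6:40 pm.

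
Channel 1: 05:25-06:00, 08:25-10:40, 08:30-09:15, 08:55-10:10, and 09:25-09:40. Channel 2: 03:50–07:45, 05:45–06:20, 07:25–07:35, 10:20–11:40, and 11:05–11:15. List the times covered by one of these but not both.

First set merges to 05:25–06:00, 08:25–10:40.
Second set merges to 03:50–07:45, 10:20–11:40.
A \ B = 08:25–10:20.
B \ A = 03:50–05:25, 06:00–07:45, 10:40–11:40.
Union of the two gives the symmetric difference.

03:50–05:25, 06:00–07:45, 08:25–10:20, 10:40–11:40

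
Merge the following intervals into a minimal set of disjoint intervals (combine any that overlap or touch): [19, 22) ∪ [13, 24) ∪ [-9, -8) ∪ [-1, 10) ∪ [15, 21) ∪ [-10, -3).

Sort by start: [-10, -3), [-9, -8), [-1, 10), [13, 24), [15, 21), [19, 22).
[-9, -8) overlaps/touches [-10, -3) → extend to [-10, -3).
[-1, 10) is disjoint → start new block.
[13, 24) is disjoint → start new block.
[15, 21) overlaps/touches [13, 24) → extend to [13, 24).
[19, 22) overlaps/touches [13, 24) → extend to [13, 24).

[-10, -3) ∪ [-1, 10) ∪ [13, 24)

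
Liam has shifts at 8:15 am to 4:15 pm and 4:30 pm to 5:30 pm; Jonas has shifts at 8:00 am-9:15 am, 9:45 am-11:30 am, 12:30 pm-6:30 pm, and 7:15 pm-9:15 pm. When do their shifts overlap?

8:15 am–9:15 am, 9:45 am–11:30 am, 12:30 pm–4:15 pm, 4:30 pm–5:30 pm

8:15 am–4:15 pm meets the second set on 8:15 am–9:15 am, 9:45 am–11:30 am, 12:30 pm–4:15 pm.
4:30 pm–5:30 pm meets the second set on 4:30 pm–5:30 pm.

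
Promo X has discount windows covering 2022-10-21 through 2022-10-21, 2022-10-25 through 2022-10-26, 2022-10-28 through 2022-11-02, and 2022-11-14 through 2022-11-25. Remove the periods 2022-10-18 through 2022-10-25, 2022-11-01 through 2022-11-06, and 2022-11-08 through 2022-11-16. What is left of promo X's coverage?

2022-10-26 through 2022-10-26, 2022-10-28 through 2022-10-31, 2022-11-17 through 2022-11-25

2022-10-21 through 2022-10-21 lies entirely inside B → drops out.
2022-10-25 through 2022-10-26 with B removed leaves 2022-10-26 through 2022-10-26.
2022-10-28 through 2022-11-02 with B removed leaves 2022-10-28 through 2022-10-31.
2022-11-14 through 2022-11-25 with B removed leaves 2022-11-17 through 2022-11-25.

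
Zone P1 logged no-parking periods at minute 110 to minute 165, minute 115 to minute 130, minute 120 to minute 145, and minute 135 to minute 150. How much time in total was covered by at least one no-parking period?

55 minutes

Merged: minute 110 to minute 165.
Length: 55 minutes.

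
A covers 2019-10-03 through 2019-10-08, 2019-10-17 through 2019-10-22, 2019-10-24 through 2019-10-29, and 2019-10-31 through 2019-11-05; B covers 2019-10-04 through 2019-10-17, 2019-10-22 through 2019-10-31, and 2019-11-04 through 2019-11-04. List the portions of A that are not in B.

2019-10-03 through 2019-10-08 \ B = 2019-10-03 through 2019-10-03.
2019-10-17 through 2019-10-22 \ B = 2019-10-18 through 2019-10-21.
2019-10-24 through 2019-10-29: entirely removed.
2019-10-31 through 2019-11-05 \ B = 2019-11-01 through 2019-11-03, 2019-11-05 through 2019-11-05.

2019-10-03 through 2019-10-03, 2019-10-18 through 2019-10-21, 2019-11-01 through 2019-11-03, 2019-11-05 through 2019-11-05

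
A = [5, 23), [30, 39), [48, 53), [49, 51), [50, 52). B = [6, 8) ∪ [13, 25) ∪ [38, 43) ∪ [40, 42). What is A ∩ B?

[6, 8) ∪ [13, 23) ∪ [38, 39)

Merge the first list: [5, 23), [30, 39), [48, 53).
Merge the second list: [6, 8), [13, 25), [38, 43).
[5, 23) meets the second set on [6, 8), [13, 23).
[30, 39) meets the second set on [38, 39).
[48, 53): no overlap with the second set.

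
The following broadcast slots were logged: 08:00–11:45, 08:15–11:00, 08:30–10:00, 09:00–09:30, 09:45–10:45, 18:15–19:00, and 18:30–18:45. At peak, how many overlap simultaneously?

At 09:00, 4 of the intervals are simultaneously active.
No point has more.

4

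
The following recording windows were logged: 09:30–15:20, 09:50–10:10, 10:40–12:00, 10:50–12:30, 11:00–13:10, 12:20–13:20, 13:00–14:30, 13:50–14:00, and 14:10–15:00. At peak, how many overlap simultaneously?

4

Sweep endpoints in order; track running count of active intervals.
Peak of 4 reached at 11:00.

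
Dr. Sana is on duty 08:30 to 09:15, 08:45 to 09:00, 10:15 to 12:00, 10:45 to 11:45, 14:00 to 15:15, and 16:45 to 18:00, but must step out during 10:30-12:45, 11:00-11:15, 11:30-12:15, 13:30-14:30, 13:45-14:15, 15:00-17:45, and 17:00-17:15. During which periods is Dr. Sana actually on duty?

A, merged: 08:30-09:15, 10:15-12:00, 14:00-15:15, 16:45-18:00.
B, merged: 10:30-12:45, 13:30-14:30, 15:00-17:45.
08:30-09:15 is untouched.
10:15-12:00 with B removed leaves 10:15-10:30.
14:00-15:15 with B removed leaves 14:30-15:00.
16:45-18:00 with B removed leaves 17:45-18:00.

08:30-09:15, 10:15-10:30, 14:30-15:00, 17:45-18:00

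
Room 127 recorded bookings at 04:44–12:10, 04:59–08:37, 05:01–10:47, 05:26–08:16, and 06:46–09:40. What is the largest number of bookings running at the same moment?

Sweep endpoints in order; track running count of active intervals.
Peak of 5 reached at 06:46.

5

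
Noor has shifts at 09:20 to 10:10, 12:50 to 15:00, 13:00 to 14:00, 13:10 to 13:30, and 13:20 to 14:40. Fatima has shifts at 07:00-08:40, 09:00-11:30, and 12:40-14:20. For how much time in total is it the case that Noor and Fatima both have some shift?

A, merged: 09:20–10:10, 12:50–15:00.
A ∩ B = 09:20–10:10, 12:50–14:20.
Total: 50 min + 1 h 30 min = 2 h 20 min.

2 h 20 min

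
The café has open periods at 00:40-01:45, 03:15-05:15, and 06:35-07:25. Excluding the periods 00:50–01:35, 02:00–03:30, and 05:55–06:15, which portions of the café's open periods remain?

00:40–01:45 minus B → 00:40–00:50, 01:35–01:45.
03:15–05:15 minus B → 03:30–05:15.
06:35–07:25: no B overlap → unchanged.

00:40–00:50, 01:35–01:45, 03:30–05:15, 06:35–07:25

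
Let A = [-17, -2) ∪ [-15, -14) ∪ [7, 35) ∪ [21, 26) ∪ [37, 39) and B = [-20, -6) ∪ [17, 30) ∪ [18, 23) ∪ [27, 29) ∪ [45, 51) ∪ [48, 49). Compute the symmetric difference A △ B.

A, merged: [-17, -2), [7, 35), [37, 39).
B, merged: [-20, -6), [17, 30), [45, 51).
Only in the first: [-6, -2), [7, 17), [30, 35), [37, 39).
Only in the second: [-20, -17), [45, 51).
Together these are the periods covered by exactly one.

[-20, -17) ∪ [-6, -2) ∪ [7, 17) ∪ [30, 35) ∪ [37, 39) ∪ [45, 51)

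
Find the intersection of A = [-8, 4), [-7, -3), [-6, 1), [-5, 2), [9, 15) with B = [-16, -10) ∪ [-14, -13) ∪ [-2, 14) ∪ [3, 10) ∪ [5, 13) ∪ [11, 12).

[-2, 4) ∪ [9, 14)

A, merged: [-8, 4), [9, 15).
B, merged: [-16, -10), [-2, 14).
[-8, 4) meets the second set on [-2, 4).
[9, 15) meets the second set on [9, 14).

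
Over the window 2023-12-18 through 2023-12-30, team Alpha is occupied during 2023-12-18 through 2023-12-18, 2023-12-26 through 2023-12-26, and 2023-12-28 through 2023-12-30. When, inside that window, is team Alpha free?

After merging, the occupied span is 2023-12-18 through 2023-12-18, 2023-12-26 through 2023-12-26, 2023-12-28 through 2023-12-30.
Complement within 2023-12-18 through 2023-12-30: 2023-12-19 through 2023-12-25, 2023-12-27 through 2023-12-27.

2023-12-19 through 2023-12-25, 2023-12-27 through 2023-12-27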